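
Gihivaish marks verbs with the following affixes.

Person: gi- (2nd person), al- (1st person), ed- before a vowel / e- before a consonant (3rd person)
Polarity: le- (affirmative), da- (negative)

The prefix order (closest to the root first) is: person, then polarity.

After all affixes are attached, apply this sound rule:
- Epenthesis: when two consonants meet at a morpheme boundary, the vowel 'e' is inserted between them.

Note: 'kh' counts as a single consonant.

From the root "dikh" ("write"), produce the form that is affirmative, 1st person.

Attach person 1st person al- → aldikh.
Attach polarity affirmative le- → lealdikh.
Apply epenthesis: lealdikh → lealedikh.

lealedikh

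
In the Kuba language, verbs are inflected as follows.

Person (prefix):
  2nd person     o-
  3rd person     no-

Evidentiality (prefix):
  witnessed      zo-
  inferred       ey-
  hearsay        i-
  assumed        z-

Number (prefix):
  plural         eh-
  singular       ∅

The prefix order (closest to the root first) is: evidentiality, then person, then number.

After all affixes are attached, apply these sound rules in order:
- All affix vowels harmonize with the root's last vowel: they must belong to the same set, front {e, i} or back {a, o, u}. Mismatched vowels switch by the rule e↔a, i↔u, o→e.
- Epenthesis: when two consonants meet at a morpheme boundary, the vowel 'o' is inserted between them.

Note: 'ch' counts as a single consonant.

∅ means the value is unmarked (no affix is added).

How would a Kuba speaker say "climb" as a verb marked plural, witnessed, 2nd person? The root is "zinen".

Attach evidentiality witnessed zo- → zozinen.
Attach person 2nd person o- → ozozinen.
Attach number plural eh- → ehozozinen.
Apply vowel harmony: ehozozinen → ehezezinen.
Epenthesis: no change.

ehezezinen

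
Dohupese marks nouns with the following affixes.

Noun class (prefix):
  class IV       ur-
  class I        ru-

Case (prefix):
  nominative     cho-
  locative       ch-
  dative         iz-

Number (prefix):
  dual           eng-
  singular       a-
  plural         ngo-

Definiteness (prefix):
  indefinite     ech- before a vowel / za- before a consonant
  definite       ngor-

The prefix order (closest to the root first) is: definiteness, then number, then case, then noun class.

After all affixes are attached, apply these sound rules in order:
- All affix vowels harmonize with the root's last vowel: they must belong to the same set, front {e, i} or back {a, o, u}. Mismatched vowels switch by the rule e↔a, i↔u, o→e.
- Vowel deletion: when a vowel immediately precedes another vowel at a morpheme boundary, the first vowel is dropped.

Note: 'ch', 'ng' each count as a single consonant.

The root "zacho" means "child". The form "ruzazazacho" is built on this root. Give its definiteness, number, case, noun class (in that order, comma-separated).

indefinite, singular, dative, class I

Segment: ru-iz-a-za-zacho.
definiteness: ech/za- → indefinite.
number: a- → singular.
case: iz- → dative.
noun class: ru- → class I.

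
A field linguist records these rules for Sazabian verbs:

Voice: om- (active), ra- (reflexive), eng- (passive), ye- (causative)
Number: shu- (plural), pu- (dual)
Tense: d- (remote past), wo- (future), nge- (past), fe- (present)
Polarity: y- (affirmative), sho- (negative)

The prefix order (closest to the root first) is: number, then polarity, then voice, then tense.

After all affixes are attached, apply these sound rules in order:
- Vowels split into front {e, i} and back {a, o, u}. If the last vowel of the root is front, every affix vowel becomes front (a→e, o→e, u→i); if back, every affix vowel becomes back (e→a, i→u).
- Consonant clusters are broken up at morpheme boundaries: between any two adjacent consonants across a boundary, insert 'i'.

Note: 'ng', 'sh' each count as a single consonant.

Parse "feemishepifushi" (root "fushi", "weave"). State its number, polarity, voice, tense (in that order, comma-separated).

Segment: fe-om-sho-pu-fushi.
number: pu- → dual.
polarity: sho- → negative.
voice: om- → active.
tense: fe- → present.

dual, negative, active, present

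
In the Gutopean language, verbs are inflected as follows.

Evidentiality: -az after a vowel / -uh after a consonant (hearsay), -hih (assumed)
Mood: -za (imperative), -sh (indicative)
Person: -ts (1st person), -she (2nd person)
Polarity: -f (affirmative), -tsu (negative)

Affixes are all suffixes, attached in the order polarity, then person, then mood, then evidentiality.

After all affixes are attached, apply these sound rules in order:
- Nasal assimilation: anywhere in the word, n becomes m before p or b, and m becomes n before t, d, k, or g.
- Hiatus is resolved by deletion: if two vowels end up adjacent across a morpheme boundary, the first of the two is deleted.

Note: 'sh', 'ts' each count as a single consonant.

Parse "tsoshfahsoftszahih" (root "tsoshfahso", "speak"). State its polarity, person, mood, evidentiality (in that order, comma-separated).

Segment: tsoshfahso-f-ts-za-hih.
polarity: -f → affirmative.
person: -ts → 1st person.
mood: -za → imperative.
evidentiality: -hih → assumed.

affirmative, 1st person, imperative, assumed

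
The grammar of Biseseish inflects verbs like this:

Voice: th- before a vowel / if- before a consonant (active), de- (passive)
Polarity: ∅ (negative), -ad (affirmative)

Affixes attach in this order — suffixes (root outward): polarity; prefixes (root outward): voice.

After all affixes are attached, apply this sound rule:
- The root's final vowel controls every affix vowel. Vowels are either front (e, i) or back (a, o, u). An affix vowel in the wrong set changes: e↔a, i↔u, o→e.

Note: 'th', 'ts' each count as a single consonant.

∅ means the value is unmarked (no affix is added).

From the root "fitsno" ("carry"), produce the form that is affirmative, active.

uffitsnoad

Attach voice active if- (before consonant 'f') → iffitsno.
Attach polarity affirmative -ad → iffitsnoad.
Apply vowel harmony: iffitsnoad → uffitsnoad.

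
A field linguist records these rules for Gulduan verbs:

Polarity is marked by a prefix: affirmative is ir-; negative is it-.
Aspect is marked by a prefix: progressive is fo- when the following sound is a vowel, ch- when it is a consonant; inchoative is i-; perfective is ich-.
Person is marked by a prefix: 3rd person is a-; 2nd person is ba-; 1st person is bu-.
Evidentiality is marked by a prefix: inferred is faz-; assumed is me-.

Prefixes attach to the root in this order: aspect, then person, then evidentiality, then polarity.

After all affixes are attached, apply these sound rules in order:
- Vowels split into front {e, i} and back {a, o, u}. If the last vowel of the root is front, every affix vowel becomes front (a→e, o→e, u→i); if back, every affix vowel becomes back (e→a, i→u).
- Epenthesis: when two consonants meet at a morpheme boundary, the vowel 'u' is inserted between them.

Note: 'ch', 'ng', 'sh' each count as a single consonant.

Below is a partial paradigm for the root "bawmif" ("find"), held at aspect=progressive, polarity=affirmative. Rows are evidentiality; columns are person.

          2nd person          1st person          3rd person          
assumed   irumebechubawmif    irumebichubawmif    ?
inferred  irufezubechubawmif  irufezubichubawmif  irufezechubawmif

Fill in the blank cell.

Attach aspect progressive ch- (before consonant 'b') → chbawmif.
Attach person 3rd person a- → achbawmif.
Attach evidentiality assumed me- → meachbawmif.
Attach polarity affirmative ir- → irmeachbawmif.
Apply vowel harmony: irmeachbawmif → irmeechbawmif.
Apply epenthesis: irmeechbawmif → irumeechubawmif.

irumeechubawmif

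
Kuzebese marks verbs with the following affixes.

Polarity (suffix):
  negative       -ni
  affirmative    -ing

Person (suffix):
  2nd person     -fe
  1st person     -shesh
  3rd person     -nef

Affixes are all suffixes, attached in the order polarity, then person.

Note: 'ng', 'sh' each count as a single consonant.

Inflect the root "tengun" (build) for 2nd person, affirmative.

tenguningfe

Attach polarity affirmative -ing → tenguning.
Attach person 2nd person -fe → tenguningfe.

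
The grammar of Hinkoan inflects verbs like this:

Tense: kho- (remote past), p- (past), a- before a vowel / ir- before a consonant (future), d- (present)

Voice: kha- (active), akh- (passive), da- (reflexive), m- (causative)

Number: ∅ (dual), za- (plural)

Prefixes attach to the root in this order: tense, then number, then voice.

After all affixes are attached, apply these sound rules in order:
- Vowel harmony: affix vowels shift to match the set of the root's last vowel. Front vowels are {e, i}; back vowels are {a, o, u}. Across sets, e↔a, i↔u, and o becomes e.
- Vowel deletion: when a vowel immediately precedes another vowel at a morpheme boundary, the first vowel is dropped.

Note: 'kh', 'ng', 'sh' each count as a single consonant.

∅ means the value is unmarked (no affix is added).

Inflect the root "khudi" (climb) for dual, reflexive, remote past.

Attach tense remote past kho- → khokhudi.
number = dual: zero marking, form stays khokhudi.
Attach voice reflexive da- → dakhokhudi.
Apply vowel harmony: dakhokhudi → dekhekhudi.
Vowel deletion: no change.

dekhekhudi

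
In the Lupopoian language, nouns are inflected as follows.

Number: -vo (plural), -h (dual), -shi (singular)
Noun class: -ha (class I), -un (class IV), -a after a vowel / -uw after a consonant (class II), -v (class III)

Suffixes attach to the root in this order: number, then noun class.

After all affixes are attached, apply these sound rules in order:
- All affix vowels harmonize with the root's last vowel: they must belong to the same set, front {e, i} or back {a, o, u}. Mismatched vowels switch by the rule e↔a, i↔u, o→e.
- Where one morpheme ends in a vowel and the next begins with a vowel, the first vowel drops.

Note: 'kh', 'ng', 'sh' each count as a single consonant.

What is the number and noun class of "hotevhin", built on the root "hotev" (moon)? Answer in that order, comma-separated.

Segment: hotev-h-un.
number: -h → dual.
noun class: -un → class IV.

dual, class IV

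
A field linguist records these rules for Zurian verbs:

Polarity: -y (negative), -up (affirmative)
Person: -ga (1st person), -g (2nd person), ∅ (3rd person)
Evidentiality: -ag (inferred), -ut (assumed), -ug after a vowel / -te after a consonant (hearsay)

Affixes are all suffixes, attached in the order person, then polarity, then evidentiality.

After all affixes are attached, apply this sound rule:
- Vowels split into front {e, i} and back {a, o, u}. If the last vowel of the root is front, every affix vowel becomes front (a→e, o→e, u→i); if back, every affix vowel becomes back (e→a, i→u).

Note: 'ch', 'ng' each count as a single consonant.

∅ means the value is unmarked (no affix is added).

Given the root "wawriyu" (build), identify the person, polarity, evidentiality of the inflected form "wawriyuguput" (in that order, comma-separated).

2nd person, affirmative, assumed

Segment: wawriyu-g-up-ut.
person: -g → 2nd person.
polarity: -up → affirmative.
evidentiality: -ut → assumed.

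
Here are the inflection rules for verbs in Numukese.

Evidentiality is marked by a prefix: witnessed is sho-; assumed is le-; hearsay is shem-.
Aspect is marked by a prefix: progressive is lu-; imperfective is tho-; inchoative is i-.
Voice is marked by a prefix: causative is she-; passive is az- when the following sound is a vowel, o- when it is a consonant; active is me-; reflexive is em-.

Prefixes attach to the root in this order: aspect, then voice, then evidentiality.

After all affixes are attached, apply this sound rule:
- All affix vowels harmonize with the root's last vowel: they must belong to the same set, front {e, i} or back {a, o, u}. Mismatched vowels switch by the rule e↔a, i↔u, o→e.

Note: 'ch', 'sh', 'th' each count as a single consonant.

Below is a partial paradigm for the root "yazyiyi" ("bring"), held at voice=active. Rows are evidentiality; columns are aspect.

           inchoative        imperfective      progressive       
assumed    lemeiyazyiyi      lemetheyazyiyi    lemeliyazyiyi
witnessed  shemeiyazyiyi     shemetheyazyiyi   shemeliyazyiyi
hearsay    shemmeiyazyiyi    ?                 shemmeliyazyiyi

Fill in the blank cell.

Attach aspect imperfective tho- → thoyazyiyi.
Attach voice active me- → methoyazyiyi.
Attach evidentiality hearsay shem- → shemmethoyazyiyi.
Apply vowel harmony: shemmethoyazyiyi → shemmetheyazyiyi.

shemmetheyazyiyi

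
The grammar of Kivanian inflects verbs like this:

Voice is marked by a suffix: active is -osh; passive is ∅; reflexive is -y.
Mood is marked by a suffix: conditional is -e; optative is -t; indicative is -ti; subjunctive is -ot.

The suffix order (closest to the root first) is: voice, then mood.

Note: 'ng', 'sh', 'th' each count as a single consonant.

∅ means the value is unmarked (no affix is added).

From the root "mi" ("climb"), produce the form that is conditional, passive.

mie

voice = passive: zero marking, form stays mi.
Attach mood conditional -e → mie.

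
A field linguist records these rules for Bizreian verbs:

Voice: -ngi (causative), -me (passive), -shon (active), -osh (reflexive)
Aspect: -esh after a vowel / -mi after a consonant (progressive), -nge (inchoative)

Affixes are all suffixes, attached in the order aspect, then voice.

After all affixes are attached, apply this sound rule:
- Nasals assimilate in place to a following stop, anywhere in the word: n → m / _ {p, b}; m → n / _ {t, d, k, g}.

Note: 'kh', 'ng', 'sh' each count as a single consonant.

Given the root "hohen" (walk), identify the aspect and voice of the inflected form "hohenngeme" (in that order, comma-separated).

Segment: hohen-nge-me.
aspect: -nge → inchoative.
voice: -me → passive.

inchoative, passive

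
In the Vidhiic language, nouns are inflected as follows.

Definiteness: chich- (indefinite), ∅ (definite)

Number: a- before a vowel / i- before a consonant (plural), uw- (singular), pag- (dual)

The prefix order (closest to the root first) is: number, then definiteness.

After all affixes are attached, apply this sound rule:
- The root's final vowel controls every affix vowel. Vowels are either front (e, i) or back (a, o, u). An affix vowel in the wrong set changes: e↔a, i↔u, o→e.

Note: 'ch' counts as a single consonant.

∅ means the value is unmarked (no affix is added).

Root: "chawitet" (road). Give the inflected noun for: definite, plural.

Attach number plural i- (before consonant 'ch') → ichawitet.
definiteness = definite: zero marking, form stays ichawitet.
Vowel harmony: no change.

ichawitet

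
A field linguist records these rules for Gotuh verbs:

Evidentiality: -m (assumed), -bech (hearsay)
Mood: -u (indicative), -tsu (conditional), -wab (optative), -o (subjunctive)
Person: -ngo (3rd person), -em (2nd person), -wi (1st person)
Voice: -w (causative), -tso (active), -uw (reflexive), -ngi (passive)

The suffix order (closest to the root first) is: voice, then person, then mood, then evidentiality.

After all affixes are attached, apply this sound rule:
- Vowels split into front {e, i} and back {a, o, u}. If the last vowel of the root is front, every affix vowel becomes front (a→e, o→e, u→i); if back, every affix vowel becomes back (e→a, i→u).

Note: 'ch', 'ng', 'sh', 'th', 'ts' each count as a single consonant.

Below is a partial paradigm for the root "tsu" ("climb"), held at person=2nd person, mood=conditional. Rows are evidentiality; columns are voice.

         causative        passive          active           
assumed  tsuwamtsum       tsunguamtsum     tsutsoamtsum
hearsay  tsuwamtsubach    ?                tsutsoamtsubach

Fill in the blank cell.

Attach voice passive -ngi → tsungi.
Attach person 2nd person -em → tsungiem.
Attach mood conditional -tsu → tsungiemtsu.
Attach evidentiality hearsay -bech → tsungiemtsubech.
Apply vowel harmony: tsungiemtsubech → tsunguamtsubach.

tsunguamtsubach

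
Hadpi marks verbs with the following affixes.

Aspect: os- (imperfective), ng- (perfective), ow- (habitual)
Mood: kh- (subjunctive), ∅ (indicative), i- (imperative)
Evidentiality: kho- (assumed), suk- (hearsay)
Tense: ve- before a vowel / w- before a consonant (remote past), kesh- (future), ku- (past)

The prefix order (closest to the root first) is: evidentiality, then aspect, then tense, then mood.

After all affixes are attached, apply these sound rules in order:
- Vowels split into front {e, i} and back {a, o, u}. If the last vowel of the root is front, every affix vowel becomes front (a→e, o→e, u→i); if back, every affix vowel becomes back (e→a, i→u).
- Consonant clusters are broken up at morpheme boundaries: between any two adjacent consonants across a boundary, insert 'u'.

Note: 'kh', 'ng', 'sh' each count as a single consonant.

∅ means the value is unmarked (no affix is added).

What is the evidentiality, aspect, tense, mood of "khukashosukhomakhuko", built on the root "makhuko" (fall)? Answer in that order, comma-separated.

assumed, imperfective, future, subjunctive

Segment: kh-kesh-os-kho-makhuko.
evidentiality: kho- → assumed.
aspect: os- → imperfective.
tense: kesh- → future.
mood: kh- → subjunctive.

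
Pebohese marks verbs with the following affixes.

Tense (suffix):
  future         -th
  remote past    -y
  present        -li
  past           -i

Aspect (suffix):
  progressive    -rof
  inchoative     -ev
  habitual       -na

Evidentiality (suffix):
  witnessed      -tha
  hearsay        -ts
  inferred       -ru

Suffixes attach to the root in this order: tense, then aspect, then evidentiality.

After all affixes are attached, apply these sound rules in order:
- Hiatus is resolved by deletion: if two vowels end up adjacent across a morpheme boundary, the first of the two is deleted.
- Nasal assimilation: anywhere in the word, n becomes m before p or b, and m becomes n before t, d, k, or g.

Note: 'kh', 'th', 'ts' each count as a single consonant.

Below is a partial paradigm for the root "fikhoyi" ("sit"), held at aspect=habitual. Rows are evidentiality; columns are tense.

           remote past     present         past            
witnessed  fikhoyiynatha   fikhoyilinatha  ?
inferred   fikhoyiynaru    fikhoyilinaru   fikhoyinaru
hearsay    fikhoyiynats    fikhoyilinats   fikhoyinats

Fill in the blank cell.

fikhoyinatha

Attach tense past -i → fikhoyii.
Attach aspect habitual -na → fikhoyiina.
Attach evidentiality witnessed -tha → fikhoyiinatha.
Apply vowel deletion: fikhoyiinatha → fikhoyinatha.
Nasal assimilation: no change.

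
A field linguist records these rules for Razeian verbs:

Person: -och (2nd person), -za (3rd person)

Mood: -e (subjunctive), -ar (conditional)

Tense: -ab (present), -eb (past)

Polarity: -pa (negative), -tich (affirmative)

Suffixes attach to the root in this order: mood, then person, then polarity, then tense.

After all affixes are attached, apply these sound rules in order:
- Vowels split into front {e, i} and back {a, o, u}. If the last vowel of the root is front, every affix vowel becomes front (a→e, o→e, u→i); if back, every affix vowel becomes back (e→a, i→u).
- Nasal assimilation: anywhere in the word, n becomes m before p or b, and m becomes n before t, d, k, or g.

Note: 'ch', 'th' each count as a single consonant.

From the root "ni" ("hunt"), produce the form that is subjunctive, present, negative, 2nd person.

Attach mood subjunctive -e → nie.
Attach person 2nd person -och → nieoch.
Attach polarity negative -pa → nieochpa.
Attach tense present -ab → nieochpaab.
Apply vowel harmony: nieochpaab → nieechpeeb.
Nasal assimilation: no change.

nieechpeeb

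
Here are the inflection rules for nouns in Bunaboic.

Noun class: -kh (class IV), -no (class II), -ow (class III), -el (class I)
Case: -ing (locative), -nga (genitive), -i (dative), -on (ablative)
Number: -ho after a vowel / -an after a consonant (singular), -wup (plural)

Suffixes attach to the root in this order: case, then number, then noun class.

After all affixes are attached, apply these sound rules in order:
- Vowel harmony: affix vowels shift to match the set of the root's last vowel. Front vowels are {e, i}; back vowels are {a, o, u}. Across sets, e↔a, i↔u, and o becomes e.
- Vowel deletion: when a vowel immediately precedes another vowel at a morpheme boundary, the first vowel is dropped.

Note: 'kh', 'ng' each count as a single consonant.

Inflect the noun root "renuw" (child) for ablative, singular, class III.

renuwonanow

Attach case ablative -on → renuwon.
Attach number singular -an (after consonant 'n') → renuwonan.
Attach noun class class III -ow → renuwonanow.
Vowel harmony: no change.
Vowel deletion: no change.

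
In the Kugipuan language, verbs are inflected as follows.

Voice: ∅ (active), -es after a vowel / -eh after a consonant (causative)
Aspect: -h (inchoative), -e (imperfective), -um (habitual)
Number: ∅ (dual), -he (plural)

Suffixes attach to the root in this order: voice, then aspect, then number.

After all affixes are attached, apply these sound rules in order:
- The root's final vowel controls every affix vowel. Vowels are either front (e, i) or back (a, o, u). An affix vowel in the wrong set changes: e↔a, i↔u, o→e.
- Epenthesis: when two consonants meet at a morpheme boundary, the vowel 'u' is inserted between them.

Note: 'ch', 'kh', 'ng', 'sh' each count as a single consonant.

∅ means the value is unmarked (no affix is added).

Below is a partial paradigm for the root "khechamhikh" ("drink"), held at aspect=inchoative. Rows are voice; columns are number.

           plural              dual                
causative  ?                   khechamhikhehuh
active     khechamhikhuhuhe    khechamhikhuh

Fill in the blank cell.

Attach voice causative -eh (after consonant 'kh') → khechamhikheh.
Attach aspect inchoative -h → khechamhikhehh.
Attach number plural -he → khechamhikhehhhe.
Vowel harmony: no change.
Apply epenthesis: khechamhikhehhhe → khechamhikhehuhuhe.

khechamhikhehuhuhe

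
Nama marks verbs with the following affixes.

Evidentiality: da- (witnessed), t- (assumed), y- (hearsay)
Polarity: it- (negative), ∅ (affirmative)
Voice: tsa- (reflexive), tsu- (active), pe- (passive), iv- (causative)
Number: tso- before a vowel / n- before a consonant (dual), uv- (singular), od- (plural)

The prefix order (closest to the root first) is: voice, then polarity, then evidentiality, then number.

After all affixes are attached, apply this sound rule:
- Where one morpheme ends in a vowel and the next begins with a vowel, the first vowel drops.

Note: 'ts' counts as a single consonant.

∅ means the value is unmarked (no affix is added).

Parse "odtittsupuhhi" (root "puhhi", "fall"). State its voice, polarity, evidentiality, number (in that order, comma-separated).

Segment: od-t-it-tsu-puhhi.
voice: tsu- → active.
polarity: it- → negative.
evidentiality: t- → assumed.
number: od- → plural.

active, negative, assumed, plural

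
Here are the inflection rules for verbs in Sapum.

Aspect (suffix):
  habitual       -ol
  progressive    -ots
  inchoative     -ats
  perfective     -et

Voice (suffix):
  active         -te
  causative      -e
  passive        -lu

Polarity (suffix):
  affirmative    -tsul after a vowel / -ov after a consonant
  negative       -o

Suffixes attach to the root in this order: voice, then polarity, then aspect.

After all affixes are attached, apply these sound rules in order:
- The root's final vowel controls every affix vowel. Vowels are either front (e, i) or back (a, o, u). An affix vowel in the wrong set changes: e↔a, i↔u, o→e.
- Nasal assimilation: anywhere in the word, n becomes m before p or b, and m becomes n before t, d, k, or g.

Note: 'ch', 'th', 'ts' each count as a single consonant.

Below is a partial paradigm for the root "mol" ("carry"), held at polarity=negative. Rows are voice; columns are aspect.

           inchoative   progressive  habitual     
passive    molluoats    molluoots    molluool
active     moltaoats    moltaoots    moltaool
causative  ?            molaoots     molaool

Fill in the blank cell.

molaoats

Attach voice causative -e → mole.
Attach polarity negative -o → moleo.
Attach aspect inchoative -ats → moleoats.
Apply vowel harmony: moleoats → molaoats.
Nasal assimilation: no change.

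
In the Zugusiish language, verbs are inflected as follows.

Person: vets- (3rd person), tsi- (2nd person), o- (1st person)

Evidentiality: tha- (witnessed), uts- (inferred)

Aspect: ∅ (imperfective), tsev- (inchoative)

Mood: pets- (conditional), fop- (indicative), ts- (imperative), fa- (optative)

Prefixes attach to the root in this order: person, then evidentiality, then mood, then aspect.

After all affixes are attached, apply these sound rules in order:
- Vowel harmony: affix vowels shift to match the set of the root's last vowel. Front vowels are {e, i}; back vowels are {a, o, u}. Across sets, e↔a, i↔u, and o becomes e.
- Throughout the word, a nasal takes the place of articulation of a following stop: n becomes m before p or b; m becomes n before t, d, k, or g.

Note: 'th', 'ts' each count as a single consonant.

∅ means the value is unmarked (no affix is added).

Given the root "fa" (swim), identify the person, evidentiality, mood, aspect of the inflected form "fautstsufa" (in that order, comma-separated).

Segment: fa-uts-tsi-fa.
person: tsi- → 2nd person.
evidentiality: uts- → inferred.
mood: fa- → optative.
aspect: ∅ → imperfective.

2nd person, inferred, optative, imperfective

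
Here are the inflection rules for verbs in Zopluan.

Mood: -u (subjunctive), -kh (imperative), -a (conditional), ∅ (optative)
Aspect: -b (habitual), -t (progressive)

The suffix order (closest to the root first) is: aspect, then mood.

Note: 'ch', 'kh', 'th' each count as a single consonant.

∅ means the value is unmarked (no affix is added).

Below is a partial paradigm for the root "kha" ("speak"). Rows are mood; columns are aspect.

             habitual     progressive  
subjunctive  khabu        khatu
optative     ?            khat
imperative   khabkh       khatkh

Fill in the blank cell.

khab

Attach aspect habitual -b → khab.
mood = optative: zero marking, form stays khab.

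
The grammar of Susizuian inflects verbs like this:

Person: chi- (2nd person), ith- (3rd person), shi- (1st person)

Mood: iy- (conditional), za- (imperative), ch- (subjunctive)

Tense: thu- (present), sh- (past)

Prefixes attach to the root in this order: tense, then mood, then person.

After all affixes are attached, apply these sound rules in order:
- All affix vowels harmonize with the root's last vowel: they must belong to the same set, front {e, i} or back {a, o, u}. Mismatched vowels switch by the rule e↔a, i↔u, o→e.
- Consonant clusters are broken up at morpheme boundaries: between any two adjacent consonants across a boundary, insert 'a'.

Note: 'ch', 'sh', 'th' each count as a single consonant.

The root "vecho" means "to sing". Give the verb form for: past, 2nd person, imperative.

Attach tense past sh- → shvecho.
Attach mood imperative za- → zashvecho.
Attach person 2nd person chi- → chizashvecho.
Apply vowel harmony: chizashvecho → chuzashvecho.
Apply epenthesis: chuzashvecho → chuzashavecho.

chuzashavecho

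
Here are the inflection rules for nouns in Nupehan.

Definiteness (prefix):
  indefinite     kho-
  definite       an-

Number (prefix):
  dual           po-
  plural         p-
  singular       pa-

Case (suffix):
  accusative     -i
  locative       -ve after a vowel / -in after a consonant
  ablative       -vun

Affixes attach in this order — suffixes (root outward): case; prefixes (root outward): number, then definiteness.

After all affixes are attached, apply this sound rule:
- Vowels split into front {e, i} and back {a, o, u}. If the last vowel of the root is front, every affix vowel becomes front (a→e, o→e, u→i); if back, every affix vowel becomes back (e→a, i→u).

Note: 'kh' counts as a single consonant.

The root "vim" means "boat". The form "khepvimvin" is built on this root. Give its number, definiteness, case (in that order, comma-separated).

plural, indefinite, ablative

Segment: kho-p-vim-vun.
number: p- → plural.
definiteness: kho- → indefinite.
case: -vun → ablative.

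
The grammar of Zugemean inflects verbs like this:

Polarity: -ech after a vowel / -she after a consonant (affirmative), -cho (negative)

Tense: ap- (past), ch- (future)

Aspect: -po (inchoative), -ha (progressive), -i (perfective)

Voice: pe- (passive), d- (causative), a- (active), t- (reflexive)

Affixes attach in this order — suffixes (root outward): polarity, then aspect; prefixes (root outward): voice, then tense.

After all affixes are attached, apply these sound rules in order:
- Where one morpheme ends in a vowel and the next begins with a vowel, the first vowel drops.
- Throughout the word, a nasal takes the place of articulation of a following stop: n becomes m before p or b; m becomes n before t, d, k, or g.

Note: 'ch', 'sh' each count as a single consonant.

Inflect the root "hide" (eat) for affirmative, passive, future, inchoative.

Attach polarity affirmative -ech (after vowel 'e') → hideech.
Attach voice passive pe- → pehideech.
Attach tense future ch- → chpehideech.
Attach aspect inchoative -po → chpehideechpo.
Apply vowel deletion: chpehideechpo → chpehidechpo.
Nasal assimilation: no change.

chpehidechpo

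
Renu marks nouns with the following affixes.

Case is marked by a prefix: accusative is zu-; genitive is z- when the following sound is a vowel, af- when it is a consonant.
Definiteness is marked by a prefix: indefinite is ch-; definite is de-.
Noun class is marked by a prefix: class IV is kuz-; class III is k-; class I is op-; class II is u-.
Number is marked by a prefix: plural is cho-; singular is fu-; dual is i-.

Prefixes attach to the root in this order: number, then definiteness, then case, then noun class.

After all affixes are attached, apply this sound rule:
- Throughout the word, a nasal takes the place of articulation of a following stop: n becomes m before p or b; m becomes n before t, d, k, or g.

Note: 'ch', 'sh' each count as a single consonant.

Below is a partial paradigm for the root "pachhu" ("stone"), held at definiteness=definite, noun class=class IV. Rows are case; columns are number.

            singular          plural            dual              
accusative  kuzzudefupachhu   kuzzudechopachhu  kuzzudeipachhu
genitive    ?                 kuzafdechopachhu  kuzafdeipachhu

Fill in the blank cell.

kuzafdefupachhu

Attach number singular fu- → fupachhu.
Attach definiteness definite de- → defupachhu.
Attach case genitive af- (before consonant 'd') → afdefupachhu.
Attach noun class class IV kuz- → kuzafdefupachhu.
Nasal assimilation: no change.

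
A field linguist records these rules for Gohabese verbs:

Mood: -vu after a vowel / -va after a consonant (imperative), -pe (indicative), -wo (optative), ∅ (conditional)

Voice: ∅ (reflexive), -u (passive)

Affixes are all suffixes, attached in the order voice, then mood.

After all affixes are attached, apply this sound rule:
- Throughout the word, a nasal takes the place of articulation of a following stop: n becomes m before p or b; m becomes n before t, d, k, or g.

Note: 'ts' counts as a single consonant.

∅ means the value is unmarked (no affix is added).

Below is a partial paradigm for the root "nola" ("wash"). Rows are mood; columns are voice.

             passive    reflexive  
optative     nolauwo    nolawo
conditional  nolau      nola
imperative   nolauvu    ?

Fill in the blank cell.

voice = reflexive: zero marking, form stays nola.
Attach mood imperative -vu (after vowel 'a') → nolavu.
Nasal assimilation: no change.

nolavu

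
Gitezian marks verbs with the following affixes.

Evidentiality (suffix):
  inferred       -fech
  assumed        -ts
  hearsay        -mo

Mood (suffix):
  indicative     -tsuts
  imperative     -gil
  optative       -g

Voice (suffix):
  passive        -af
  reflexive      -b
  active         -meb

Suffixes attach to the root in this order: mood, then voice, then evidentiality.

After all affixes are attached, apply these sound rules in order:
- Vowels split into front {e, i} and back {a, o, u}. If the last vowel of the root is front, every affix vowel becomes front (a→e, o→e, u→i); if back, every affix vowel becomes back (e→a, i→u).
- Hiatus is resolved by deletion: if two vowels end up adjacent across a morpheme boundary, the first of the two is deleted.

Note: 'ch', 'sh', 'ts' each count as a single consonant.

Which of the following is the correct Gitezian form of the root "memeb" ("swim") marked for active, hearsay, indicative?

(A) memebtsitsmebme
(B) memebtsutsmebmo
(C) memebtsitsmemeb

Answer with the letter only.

Attach mood indicative -tsuts → memebtsuts.
Attach voice active -meb → memebtsutsmeb.
Attach evidentiality hearsay -mo → memebtsutsmebmo.
Apply vowel harmony: memebtsutsmebmo → memebtsitsmebme.
Vowel deletion: no change.
So the correct form is memebtsitsmebme, option (A).
(B) memebtsutsmebmo is wrong: it fails to apply the sound rule(s).
(C) memebtsitsmemeb is wrong: it has the affixes in the wrong order.

A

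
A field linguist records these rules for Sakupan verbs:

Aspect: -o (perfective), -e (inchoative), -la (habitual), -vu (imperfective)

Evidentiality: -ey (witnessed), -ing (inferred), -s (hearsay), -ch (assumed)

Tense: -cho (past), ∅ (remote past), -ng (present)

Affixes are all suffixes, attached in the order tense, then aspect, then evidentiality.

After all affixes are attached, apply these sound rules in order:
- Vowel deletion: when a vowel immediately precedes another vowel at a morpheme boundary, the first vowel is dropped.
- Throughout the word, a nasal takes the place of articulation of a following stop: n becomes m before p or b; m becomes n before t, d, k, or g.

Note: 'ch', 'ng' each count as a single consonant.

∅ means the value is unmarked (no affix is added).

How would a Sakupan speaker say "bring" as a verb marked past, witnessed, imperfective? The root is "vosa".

Attach tense past -cho → vosacho.
Attach aspect imperfective -vu → vosachovu.
Attach evidentiality witnessed -ey → vosachovuey.
Apply vowel deletion: vosachovuey → vosachovey.
Nasal assimilation: no change.

vosachovey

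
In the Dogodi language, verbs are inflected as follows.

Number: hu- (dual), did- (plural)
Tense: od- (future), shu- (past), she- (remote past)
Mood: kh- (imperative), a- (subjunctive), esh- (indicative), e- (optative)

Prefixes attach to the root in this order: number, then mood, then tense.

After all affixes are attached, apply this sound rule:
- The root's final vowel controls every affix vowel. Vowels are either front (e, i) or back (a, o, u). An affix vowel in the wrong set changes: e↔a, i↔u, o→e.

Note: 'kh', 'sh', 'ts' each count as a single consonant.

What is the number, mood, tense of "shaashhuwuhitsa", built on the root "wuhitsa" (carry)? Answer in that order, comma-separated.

Segment: she-esh-hu-wuhitsa.
number: hu- → dual.
mood: esh- → indicative.
tense: she- → remote past.

dual, indicative, remote past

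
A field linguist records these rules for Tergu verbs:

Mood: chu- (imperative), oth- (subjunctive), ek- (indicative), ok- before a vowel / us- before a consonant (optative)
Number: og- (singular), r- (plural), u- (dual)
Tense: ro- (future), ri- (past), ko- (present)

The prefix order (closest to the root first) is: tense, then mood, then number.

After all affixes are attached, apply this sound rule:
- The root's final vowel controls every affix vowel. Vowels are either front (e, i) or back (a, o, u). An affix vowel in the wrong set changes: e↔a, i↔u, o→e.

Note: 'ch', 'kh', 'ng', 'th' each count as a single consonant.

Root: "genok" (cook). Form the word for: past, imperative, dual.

Attach tense past ri- → rigenok.
Attach mood imperative chu- → churigenok.
Attach number dual u- → uchurigenok.
Apply vowel harmony: uchurigenok → uchurugenok.

uchurugenok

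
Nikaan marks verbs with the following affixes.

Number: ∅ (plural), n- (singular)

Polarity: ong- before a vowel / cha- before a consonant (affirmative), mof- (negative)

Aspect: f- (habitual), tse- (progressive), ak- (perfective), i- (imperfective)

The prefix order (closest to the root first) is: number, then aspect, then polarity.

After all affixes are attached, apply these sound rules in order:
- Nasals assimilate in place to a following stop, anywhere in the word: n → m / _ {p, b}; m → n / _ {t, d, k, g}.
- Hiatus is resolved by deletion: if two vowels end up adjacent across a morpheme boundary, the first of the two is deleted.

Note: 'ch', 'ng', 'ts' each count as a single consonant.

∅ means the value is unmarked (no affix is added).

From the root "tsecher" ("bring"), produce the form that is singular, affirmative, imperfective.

ongintsecher

Attach number singular n- → ntsecher.
Attach aspect imperfective i- → intsecher.
Attach polarity affirmative ong- (before vowel 'i') → ongintsecher.
Nasal assimilation: no change.
Vowel deletion: no change.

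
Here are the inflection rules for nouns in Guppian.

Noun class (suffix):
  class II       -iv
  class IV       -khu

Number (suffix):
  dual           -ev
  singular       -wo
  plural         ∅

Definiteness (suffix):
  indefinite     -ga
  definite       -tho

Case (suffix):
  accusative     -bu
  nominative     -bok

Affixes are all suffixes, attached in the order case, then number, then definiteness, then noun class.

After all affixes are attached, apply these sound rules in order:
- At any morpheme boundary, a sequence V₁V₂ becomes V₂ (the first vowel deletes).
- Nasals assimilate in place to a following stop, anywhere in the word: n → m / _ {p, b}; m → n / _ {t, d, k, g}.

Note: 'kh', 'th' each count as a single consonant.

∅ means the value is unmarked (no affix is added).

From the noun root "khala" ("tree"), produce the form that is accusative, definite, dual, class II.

khalabevthiv

Attach case accusative -bu → khalabu.
Attach number dual -ev → khalabuev.
Attach definiteness definite -tho → khalabuevtho.
Attach noun class class II -iv → khalabuevthoiv.
Apply vowel deletion: khalabuevthoiv → khalabevthiv.
Nasal assimilation: no change.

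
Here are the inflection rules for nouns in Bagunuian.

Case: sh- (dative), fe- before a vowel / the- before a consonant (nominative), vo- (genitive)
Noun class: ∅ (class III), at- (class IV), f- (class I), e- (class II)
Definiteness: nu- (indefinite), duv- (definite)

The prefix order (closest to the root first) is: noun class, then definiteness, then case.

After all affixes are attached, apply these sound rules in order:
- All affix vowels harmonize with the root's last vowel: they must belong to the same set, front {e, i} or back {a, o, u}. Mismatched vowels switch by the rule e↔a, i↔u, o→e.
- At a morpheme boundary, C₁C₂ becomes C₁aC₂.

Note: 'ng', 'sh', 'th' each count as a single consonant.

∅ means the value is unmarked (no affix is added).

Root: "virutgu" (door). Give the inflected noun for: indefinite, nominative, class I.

Attach noun class class I f- → fvirutgu.
Attach definiteness indefinite nu- → nufvirutgu.
Attach case nominative the- (before consonant 'n') → thenufvirutgu.
Apply vowel harmony: thenufvirutgu → thanufvirutgu.
Apply epenthesis: thanufvirutgu → thanufavirutgu.

thanufavirutgu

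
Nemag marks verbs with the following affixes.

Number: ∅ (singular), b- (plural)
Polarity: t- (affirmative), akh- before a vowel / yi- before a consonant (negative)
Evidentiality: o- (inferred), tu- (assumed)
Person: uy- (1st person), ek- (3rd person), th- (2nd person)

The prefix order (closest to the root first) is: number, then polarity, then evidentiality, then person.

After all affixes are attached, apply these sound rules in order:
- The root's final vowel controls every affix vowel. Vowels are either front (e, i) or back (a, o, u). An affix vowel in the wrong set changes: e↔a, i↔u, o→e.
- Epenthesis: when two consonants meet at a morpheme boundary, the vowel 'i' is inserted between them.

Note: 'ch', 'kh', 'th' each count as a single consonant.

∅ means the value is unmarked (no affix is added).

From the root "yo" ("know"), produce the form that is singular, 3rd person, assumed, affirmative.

akitutiyo

number = singular: zero marking, form stays yo.
Attach polarity affirmative t- → tyo.
Attach evidentiality assumed tu- → tutyo.
Attach person 3rd person ek- → ektutyo.
Apply vowel harmony: ektutyo → aktutyo.
Apply epenthesis: aktutyo → akitutiyo.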